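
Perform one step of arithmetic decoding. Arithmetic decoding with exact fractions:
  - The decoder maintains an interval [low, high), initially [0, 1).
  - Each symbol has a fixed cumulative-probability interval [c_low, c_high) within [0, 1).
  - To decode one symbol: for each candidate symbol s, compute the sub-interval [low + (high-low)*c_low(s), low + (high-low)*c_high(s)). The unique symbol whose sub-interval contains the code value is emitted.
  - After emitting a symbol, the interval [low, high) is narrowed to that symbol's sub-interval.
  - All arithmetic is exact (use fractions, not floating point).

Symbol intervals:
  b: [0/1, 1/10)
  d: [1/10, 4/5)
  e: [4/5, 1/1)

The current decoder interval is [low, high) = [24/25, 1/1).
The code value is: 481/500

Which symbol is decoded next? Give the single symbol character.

Answer: b

Derivation:
Interval width = high − low = 1/1 − 24/25 = 1/25
Scaled code = (code − low) / width = (481/500 − 24/25) / 1/25 = 1/20
  b: [0/1, 1/10) ← scaled code falls here ✓
  d: [1/10, 4/5) 
  e: [4/5, 1/1) 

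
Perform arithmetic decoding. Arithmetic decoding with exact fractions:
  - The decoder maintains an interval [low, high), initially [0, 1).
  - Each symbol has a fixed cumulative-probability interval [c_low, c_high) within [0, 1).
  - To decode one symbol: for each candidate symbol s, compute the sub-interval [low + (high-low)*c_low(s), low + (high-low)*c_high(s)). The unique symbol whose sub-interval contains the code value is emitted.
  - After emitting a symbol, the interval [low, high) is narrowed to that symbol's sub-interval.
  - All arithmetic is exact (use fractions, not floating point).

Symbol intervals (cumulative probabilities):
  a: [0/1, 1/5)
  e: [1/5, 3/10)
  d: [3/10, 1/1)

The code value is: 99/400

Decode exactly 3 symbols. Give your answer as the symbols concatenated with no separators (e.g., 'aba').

Answer: ede

Derivation:
Step 1: interval [0/1, 1/1), width = 1/1 - 0/1 = 1/1
  'a': [0/1 + 1/1*0/1, 0/1 + 1/1*1/5) = [0/1, 1/5)
  'e': [0/1 + 1/1*1/5, 0/1 + 1/1*3/10) = [1/5, 3/10) <- contains code 99/400
  'd': [0/1 + 1/1*3/10, 0/1 + 1/1*1/1) = [3/10, 1/1)
  emit 'e', narrow to [1/5, 3/10)
Step 2: interval [1/5, 3/10), width = 3/10 - 1/5 = 1/10
  'a': [1/5 + 1/10*0/1, 1/5 + 1/10*1/5) = [1/5, 11/50)
  'e': [1/5 + 1/10*1/5, 1/5 + 1/10*3/10) = [11/50, 23/100)
  'd': [1/5 + 1/10*3/10, 1/5 + 1/10*1/1) = [23/100, 3/10) <- contains code 99/400
  emit 'd', narrow to [23/100, 3/10)
Step 3: interval [23/100, 3/10), width = 3/10 - 23/100 = 7/100
  'a': [23/100 + 7/100*0/1, 23/100 + 7/100*1/5) = [23/100, 61/250)
  'e': [23/100 + 7/100*1/5, 23/100 + 7/100*3/10) = [61/250, 251/1000) <- contains code 99/400
  'd': [23/100 + 7/100*3/10, 23/100 + 7/100*1/1) = [251/1000, 3/10)
  emit 'e', narrow to [61/250, 251/1000)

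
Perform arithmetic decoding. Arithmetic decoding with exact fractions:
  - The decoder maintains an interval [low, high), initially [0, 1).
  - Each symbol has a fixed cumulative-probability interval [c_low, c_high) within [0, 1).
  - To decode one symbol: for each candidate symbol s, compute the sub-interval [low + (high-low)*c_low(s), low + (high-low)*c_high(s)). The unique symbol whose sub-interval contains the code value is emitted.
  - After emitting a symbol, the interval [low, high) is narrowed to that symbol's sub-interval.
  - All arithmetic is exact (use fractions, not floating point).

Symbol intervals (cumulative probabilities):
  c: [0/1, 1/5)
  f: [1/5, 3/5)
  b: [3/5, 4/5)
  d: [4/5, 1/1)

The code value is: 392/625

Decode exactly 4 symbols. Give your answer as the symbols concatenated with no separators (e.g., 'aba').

Answer: bcbf

Derivation:
Step 1: interval [0/1, 1/1), width = 1/1 - 0/1 = 1/1
  'c': [0/1 + 1/1*0/1, 0/1 + 1/1*1/5) = [0/1, 1/5)
  'f': [0/1 + 1/1*1/5, 0/1 + 1/1*3/5) = [1/5, 3/5)
  'b': [0/1 + 1/1*3/5, 0/1 + 1/1*4/5) = [3/5, 4/5) <- contains code 392/625
  'd': [0/1 + 1/1*4/5, 0/1 + 1/1*1/1) = [4/5, 1/1)
  emit 'b', narrow to [3/5, 4/5)
Step 2: interval [3/5, 4/5), width = 4/5 - 3/5 = 1/5
  'c': [3/5 + 1/5*0/1, 3/5 + 1/5*1/5) = [3/5, 16/25) <- contains code 392/625
  'f': [3/5 + 1/5*1/5, 3/5 + 1/5*3/5) = [16/25, 18/25)
  'b': [3/5 + 1/5*3/5, 3/5 + 1/5*4/5) = [18/25, 19/25)
  'd': [3/5 + 1/5*4/5, 3/5 + 1/5*1/1) = [19/25, 4/5)
  emit 'c', narrow to [3/5, 16/25)
Step 3: interval [3/5, 16/25), width = 16/25 - 3/5 = 1/25
  'c': [3/5 + 1/25*0/1, 3/5 + 1/25*1/5) = [3/5, 76/125)
  'f': [3/5 + 1/25*1/5, 3/5 + 1/25*3/5) = [76/125, 78/125)
  'b': [3/5 + 1/25*3/5, 3/5 + 1/25*4/5) = [78/125, 79/125) <- contains code 392/625
  'd': [3/5 + 1/25*4/5, 3/5 + 1/25*1/1) = [79/125, 16/25)
  emit 'b', narrow to [78/125, 79/125)
Step 4: interval [78/125, 79/125), width = 79/125 - 78/125 = 1/125
  'c': [78/125 + 1/125*0/1, 78/125 + 1/125*1/5) = [78/125, 391/625)
  'f': [78/125 + 1/125*1/5, 78/125 + 1/125*3/5) = [391/625, 393/625) <- contains code 392/625
  'b': [78/125 + 1/125*3/5, 78/125 + 1/125*4/5) = [393/625, 394/625)
  'd': [78/125 + 1/125*4/5, 78/125 + 1/125*1/1) = [394/625, 79/125)
  emit 'f', narrow to [391/625, 393/625)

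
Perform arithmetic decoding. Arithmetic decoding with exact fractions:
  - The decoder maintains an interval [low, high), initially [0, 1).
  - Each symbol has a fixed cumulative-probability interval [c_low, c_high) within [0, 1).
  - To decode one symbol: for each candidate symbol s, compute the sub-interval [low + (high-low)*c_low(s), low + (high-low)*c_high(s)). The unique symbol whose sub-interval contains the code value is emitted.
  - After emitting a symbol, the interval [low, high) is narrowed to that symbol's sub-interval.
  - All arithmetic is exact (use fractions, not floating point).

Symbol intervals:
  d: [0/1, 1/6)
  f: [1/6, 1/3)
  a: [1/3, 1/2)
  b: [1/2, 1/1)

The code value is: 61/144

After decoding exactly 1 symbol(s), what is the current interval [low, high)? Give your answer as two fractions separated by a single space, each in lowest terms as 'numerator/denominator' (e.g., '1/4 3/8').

Step 1: interval [0/1, 1/1), width = 1/1 - 0/1 = 1/1
  'd': [0/1 + 1/1*0/1, 0/1 + 1/1*1/6) = [0/1, 1/6)
  'f': [0/1 + 1/1*1/6, 0/1 + 1/1*1/3) = [1/6, 1/3)
  'a': [0/1 + 1/1*1/3, 0/1 + 1/1*1/2) = [1/3, 1/2) <- contains code 61/144
  'b': [0/1 + 1/1*1/2, 0/1 + 1/1*1/1) = [1/2, 1/1)
  emit 'a', narrow to [1/3, 1/2)

Answer: 1/3 1/2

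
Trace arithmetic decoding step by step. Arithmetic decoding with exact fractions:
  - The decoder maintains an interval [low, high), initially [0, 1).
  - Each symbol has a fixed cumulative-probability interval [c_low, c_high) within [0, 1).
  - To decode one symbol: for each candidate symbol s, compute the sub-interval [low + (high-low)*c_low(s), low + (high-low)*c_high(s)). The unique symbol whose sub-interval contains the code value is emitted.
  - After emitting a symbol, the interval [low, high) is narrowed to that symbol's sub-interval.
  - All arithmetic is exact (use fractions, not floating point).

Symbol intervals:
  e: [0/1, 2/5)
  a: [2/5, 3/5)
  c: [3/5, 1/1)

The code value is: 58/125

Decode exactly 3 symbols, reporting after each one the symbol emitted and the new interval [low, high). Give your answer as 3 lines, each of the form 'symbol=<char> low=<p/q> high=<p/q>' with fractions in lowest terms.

Step 1: interval [0/1, 1/1), width = 1/1 - 0/1 = 1/1
  'e': [0/1 + 1/1*0/1, 0/1 + 1/1*2/5) = [0/1, 2/5)
  'a': [0/1 + 1/1*2/5, 0/1 + 1/1*3/5) = [2/5, 3/5) <- contains code 58/125
  'c': [0/1 + 1/1*3/5, 0/1 + 1/1*1/1) = [3/5, 1/1)
  emit 'a', narrow to [2/5, 3/5)
Step 2: interval [2/5, 3/5), width = 3/5 - 2/5 = 1/5
  'e': [2/5 + 1/5*0/1, 2/5 + 1/5*2/5) = [2/5, 12/25) <- contains code 58/125
  'a': [2/5 + 1/5*2/5, 2/5 + 1/5*3/5) = [12/25, 13/25)
  'c': [2/5 + 1/5*3/5, 2/5 + 1/5*1/1) = [13/25, 3/5)
  emit 'e', narrow to [2/5, 12/25)
Step 3: interval [2/5, 12/25), width = 12/25 - 2/5 = 2/25
  'e': [2/5 + 2/25*0/1, 2/5 + 2/25*2/5) = [2/5, 54/125)
  'a': [2/5 + 2/25*2/5, 2/5 + 2/25*3/5) = [54/125, 56/125)
  'c': [2/5 + 2/25*3/5, 2/5 + 2/25*1/1) = [56/125, 12/25) <- contains code 58/125
  emit 'c', narrow to [56/125, 12/25)

Answer: symbol=a low=2/5 high=3/5
symbol=e low=2/5 high=12/25
symbol=c low=56/125 high=12/25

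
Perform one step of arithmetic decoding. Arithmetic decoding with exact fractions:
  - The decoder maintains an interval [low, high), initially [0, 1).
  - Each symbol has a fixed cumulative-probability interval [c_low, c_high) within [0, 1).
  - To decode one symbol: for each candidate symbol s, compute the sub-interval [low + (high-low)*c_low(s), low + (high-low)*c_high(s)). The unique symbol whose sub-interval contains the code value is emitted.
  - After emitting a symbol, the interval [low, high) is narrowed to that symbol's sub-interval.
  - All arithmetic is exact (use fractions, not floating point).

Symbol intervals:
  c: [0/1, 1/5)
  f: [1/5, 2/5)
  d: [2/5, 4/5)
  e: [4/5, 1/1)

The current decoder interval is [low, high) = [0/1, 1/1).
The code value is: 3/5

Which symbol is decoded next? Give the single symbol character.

Interval width = high − low = 1/1 − 0/1 = 1/1
Scaled code = (code − low) / width = (3/5 − 0/1) / 1/1 = 3/5
  c: [0/1, 1/5) 
  f: [1/5, 2/5) 
  d: [2/5, 4/5) ← scaled code falls here ✓
  e: [4/5, 1/1) 

Answer: d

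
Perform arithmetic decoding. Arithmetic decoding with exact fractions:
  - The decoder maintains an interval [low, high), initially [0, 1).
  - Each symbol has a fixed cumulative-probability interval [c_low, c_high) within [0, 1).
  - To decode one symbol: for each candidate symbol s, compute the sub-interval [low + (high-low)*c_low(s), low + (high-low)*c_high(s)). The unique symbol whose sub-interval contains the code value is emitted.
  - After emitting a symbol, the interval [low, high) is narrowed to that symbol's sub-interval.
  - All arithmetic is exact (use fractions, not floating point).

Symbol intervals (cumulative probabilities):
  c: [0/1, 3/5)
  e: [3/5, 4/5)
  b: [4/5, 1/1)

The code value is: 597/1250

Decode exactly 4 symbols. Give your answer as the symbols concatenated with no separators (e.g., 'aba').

Answer: cebb

Derivation:
Step 1: interval [0/1, 1/1), width = 1/1 - 0/1 = 1/1
  'c': [0/1 + 1/1*0/1, 0/1 + 1/1*3/5) = [0/1, 3/5) <- contains code 597/1250
  'e': [0/1 + 1/1*3/5, 0/1 + 1/1*4/5) = [3/5, 4/5)
  'b': [0/1 + 1/1*4/5, 0/1 + 1/1*1/1) = [4/5, 1/1)
  emit 'c', narrow to [0/1, 3/5)
Step 2: interval [0/1, 3/5), width = 3/5 - 0/1 = 3/5
  'c': [0/1 + 3/5*0/1, 0/1 + 3/5*3/5) = [0/1, 9/25)
  'e': [0/1 + 3/5*3/5, 0/1 + 3/5*4/5) = [9/25, 12/25) <- contains code 597/1250
  'b': [0/1 + 3/5*4/5, 0/1 + 3/5*1/1) = [12/25, 3/5)
  emit 'e', narrow to [9/25, 12/25)
Step 3: interval [9/25, 12/25), width = 12/25 - 9/25 = 3/25
  'c': [9/25 + 3/25*0/1, 9/25 + 3/25*3/5) = [9/25, 54/125)
  'e': [9/25 + 3/25*3/5, 9/25 + 3/25*4/5) = [54/125, 57/125)
  'b': [9/25 + 3/25*4/5, 9/25 + 3/25*1/1) = [57/125, 12/25) <- contains code 597/1250
  emit 'b', narrow to [57/125, 12/25)
Step 4: interval [57/125, 12/25), width = 12/25 - 57/125 = 3/125
  'c': [57/125 + 3/125*0/1, 57/125 + 3/125*3/5) = [57/125, 294/625)
  'e': [57/125 + 3/125*3/5, 57/125 + 3/125*4/5) = [294/625, 297/625)
  'b': [57/125 + 3/125*4/5, 57/125 + 3/125*1/1) = [297/625, 12/25) <- contains code 597/1250
  emit 'b', narrow to [297/625, 12/25)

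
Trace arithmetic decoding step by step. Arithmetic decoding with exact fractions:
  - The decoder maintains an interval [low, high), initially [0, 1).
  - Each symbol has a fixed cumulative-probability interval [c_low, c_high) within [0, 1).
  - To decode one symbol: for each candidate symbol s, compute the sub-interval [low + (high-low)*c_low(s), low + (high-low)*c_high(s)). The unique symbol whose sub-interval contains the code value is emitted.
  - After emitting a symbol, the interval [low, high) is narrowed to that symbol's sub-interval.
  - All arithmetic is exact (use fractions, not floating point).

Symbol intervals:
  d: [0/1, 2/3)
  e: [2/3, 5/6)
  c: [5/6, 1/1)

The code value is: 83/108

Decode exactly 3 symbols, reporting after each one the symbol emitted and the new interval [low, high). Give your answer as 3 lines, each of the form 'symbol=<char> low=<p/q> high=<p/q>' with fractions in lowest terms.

Answer: symbol=e low=2/3 high=5/6
symbol=d low=2/3 high=7/9
symbol=c low=41/54 high=7/9

Derivation:
Step 1: interval [0/1, 1/1), width = 1/1 - 0/1 = 1/1
  'd': [0/1 + 1/1*0/1, 0/1 + 1/1*2/3) = [0/1, 2/3)
  'e': [0/1 + 1/1*2/3, 0/1 + 1/1*5/6) = [2/3, 5/6) <- contains code 83/108
  'c': [0/1 + 1/1*5/6, 0/1 + 1/1*1/1) = [5/6, 1/1)
  emit 'e', narrow to [2/3, 5/6)
Step 2: interval [2/3, 5/6), width = 5/6 - 2/3 = 1/6
  'd': [2/3 + 1/6*0/1, 2/3 + 1/6*2/3) = [2/3, 7/9) <- contains code 83/108
  'e': [2/3 + 1/6*2/3, 2/3 + 1/6*5/6) = [7/9, 29/36)
  'c': [2/3 + 1/6*5/6, 2/3 + 1/6*1/1) = [29/36, 5/6)
  emit 'd', narrow to [2/3, 7/9)
Step 3: interval [2/3, 7/9), width = 7/9 - 2/3 = 1/9
  'd': [2/3 + 1/9*0/1, 2/3 + 1/9*2/3) = [2/3, 20/27)
  'e': [2/3 + 1/9*2/3, 2/3 + 1/9*5/6) = [20/27, 41/54)
  'c': [2/3 + 1/9*5/6, 2/3 + 1/9*1/1) = [41/54, 7/9) <- contains code 83/108
  emit 'c', narrow to [41/54, 7/9)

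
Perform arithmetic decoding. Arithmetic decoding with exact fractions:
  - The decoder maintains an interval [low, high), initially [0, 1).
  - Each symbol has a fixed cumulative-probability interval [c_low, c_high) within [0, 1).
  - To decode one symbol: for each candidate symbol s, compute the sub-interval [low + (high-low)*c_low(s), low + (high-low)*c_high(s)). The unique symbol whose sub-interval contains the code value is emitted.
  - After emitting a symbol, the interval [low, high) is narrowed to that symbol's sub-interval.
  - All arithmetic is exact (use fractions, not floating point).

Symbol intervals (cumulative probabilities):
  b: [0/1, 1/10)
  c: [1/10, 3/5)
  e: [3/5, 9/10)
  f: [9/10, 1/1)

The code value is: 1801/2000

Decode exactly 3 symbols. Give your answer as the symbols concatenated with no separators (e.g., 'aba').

Answer: fbb

Derivation:
Step 1: interval [0/1, 1/1), width = 1/1 - 0/1 = 1/1
  'b': [0/1 + 1/1*0/1, 0/1 + 1/1*1/10) = [0/1, 1/10)
  'c': [0/1 + 1/1*1/10, 0/1 + 1/1*3/5) = [1/10, 3/5)
  'e': [0/1 + 1/1*3/5, 0/1 + 1/1*9/10) = [3/5, 9/10)
  'f': [0/1 + 1/1*9/10, 0/1 + 1/1*1/1) = [9/10, 1/1) <- contains code 1801/2000
  emit 'f', narrow to [9/10, 1/1)
Step 2: interval [9/10, 1/1), width = 1/1 - 9/10 = 1/10
  'b': [9/10 + 1/10*0/1, 9/10 + 1/10*1/10) = [9/10, 91/100) <- contains code 1801/2000
  'c': [9/10 + 1/10*1/10, 9/10 + 1/10*3/5) = [91/100, 24/25)
  'e': [9/10 + 1/10*3/5, 9/10 + 1/10*9/10) = [24/25, 99/100)
  'f': [9/10 + 1/10*9/10, 9/10 + 1/10*1/1) = [99/100, 1/1)
  emit 'b', narrow to [9/10, 91/100)
Step 3: interval [9/10, 91/100), width = 91/100 - 9/10 = 1/100
  'b': [9/10 + 1/100*0/1, 9/10 + 1/100*1/10) = [9/10, 901/1000) <- contains code 1801/2000
  'c': [9/10 + 1/100*1/10, 9/10 + 1/100*3/5) = [901/1000, 453/500)
  'e': [9/10 + 1/100*3/5, 9/10 + 1/100*9/10) = [453/500, 909/1000)
  'f': [9/10 + 1/100*9/10, 9/10 + 1/100*1/1) = [909/1000, 91/100)
  emit 'b', narrow to [9/10, 901/1000)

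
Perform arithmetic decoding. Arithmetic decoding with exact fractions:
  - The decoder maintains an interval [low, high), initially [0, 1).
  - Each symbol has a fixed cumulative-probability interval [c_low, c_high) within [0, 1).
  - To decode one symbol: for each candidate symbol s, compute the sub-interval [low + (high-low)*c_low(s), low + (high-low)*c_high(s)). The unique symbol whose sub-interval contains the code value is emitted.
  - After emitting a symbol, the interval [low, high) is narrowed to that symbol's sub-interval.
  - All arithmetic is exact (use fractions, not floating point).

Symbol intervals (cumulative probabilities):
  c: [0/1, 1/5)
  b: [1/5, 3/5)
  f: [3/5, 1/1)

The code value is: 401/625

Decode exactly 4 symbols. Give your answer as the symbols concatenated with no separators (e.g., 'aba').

Step 1: interval [0/1, 1/1), width = 1/1 - 0/1 = 1/1
  'c': [0/1 + 1/1*0/1, 0/1 + 1/1*1/5) = [0/1, 1/5)
  'b': [0/1 + 1/1*1/5, 0/1 + 1/1*3/5) = [1/5, 3/5)
  'f': [0/1 + 1/1*3/5, 0/1 + 1/1*1/1) = [3/5, 1/1) <- contains code 401/625
  emit 'f', narrow to [3/5, 1/1)
Step 2: interval [3/5, 1/1), width = 1/1 - 3/5 = 2/5
  'c': [3/5 + 2/5*0/1, 3/5 + 2/5*1/5) = [3/5, 17/25) <- contains code 401/625
  'b': [3/5 + 2/5*1/5, 3/5 + 2/5*3/5) = [17/25, 21/25)
  'f': [3/5 + 2/5*3/5, 3/5 + 2/5*1/1) = [21/25, 1/1)
  emit 'c', narrow to [3/5, 17/25)
Step 3: interval [3/5, 17/25), width = 17/25 - 3/5 = 2/25
  'c': [3/5 + 2/25*0/1, 3/5 + 2/25*1/5) = [3/5, 77/125)
  'b': [3/5 + 2/25*1/5, 3/5 + 2/25*3/5) = [77/125, 81/125) <- contains code 401/625
  'f': [3/5 + 2/25*3/5, 3/5 + 2/25*1/1) = [81/125, 17/25)
  emit 'b', narrow to [77/125, 81/125)
Step 4: interval [77/125, 81/125), width = 81/125 - 77/125 = 4/125
  'c': [77/125 + 4/125*0/1, 77/125 + 4/125*1/5) = [77/125, 389/625)
  'b': [77/125 + 4/125*1/5, 77/125 + 4/125*3/5) = [389/625, 397/625)
  'f': [77/125 + 4/125*3/5, 77/125 + 4/125*1/1) = [397/625, 81/125) <- contains code 401/625
  emit 'f', narrow to [397/625, 81/125)

Answer: fcbf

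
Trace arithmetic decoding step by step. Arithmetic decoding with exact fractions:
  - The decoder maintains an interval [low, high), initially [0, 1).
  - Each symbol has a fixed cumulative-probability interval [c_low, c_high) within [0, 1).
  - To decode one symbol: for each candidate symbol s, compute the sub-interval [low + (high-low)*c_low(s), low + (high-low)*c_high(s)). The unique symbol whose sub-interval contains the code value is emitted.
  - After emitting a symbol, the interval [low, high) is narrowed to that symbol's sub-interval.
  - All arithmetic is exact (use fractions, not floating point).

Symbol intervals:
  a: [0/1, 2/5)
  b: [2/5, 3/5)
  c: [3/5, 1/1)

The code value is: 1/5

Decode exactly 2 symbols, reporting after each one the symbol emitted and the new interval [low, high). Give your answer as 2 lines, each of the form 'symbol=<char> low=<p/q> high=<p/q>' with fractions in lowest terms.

Answer: symbol=a low=0/1 high=2/5
symbol=b low=4/25 high=6/25

Derivation:
Step 1: interval [0/1, 1/1), width = 1/1 - 0/1 = 1/1
  'a': [0/1 + 1/1*0/1, 0/1 + 1/1*2/5) = [0/1, 2/5) <- contains code 1/5
  'b': [0/1 + 1/1*2/5, 0/1 + 1/1*3/5) = [2/5, 3/5)
  'c': [0/1 + 1/1*3/5, 0/1 + 1/1*1/1) = [3/5, 1/1)
  emit 'a', narrow to [0/1, 2/5)
Step 2: interval [0/1, 2/5), width = 2/5 - 0/1 = 2/5
  'a': [0/1 + 2/5*0/1, 0/1 + 2/5*2/5) = [0/1, 4/25)
  'b': [0/1 + 2/5*2/5, 0/1 + 2/5*3/5) = [4/25, 6/25) <- contains code 1/5
  'c': [0/1 + 2/5*3/5, 0/1 + 2/5*1/1) = [6/25, 2/5)
  emit 'b', narrow to [4/25, 6/25)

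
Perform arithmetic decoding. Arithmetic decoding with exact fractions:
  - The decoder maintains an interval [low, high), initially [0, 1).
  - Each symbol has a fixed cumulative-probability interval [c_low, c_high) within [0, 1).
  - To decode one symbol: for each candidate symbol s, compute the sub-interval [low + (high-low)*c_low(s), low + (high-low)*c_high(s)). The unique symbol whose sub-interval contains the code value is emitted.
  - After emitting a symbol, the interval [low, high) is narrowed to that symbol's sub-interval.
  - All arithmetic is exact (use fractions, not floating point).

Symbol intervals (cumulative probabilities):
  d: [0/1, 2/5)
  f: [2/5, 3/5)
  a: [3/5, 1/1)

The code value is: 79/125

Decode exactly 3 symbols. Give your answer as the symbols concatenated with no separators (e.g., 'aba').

Answer: add

Derivation:
Step 1: interval [0/1, 1/1), width = 1/1 - 0/1 = 1/1
  'd': [0/1 + 1/1*0/1, 0/1 + 1/1*2/5) = [0/1, 2/5)
  'f': [0/1 + 1/1*2/5, 0/1 + 1/1*3/5) = [2/5, 3/5)
  'a': [0/1 + 1/1*3/5, 0/1 + 1/1*1/1) = [3/5, 1/1) <- contains code 79/125
  emit 'a', narrow to [3/5, 1/1)
Step 2: interval [3/5, 1/1), width = 1/1 - 3/5 = 2/5
  'd': [3/5 + 2/5*0/1, 3/5 + 2/5*2/5) = [3/5, 19/25) <- contains code 79/125
  'f': [3/5 + 2/5*2/5, 3/5 + 2/5*3/5) = [19/25, 21/25)
  'a': [3/5 + 2/5*3/5, 3/5 + 2/5*1/1) = [21/25, 1/1)
  emit 'd', narrow to [3/5, 19/25)
Step 3: interval [3/5, 19/25), width = 19/25 - 3/5 = 4/25
  'd': [3/5 + 4/25*0/1, 3/5 + 4/25*2/5) = [3/5, 83/125) <- contains code 79/125
  'f': [3/5 + 4/25*2/5, 3/5 + 4/25*3/5) = [83/125, 87/125)
  'a': [3/5 + 4/25*3/5, 3/5 + 4/25*1/1) = [87/125, 19/25)
  emit 'd', narrow to [3/5, 83/125)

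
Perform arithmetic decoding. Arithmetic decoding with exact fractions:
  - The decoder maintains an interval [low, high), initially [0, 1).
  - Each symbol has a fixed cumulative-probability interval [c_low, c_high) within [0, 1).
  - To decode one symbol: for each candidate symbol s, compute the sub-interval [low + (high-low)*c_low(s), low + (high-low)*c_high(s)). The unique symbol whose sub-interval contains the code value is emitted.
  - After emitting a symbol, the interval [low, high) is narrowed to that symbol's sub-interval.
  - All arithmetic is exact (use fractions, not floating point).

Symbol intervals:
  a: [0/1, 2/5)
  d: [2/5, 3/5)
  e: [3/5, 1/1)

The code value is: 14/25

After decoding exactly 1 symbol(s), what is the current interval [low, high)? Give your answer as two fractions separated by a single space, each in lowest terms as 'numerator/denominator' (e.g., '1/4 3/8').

Step 1: interval [0/1, 1/1), width = 1/1 - 0/1 = 1/1
  'a': [0/1 + 1/1*0/1, 0/1 + 1/1*2/5) = [0/1, 2/5)
  'd': [0/1 + 1/1*2/5, 0/1 + 1/1*3/5) = [2/5, 3/5) <- contains code 14/25
  'e': [0/1 + 1/1*3/5, 0/1 + 1/1*1/1) = [3/5, 1/1)
  emit 'd', narrow to [2/5, 3/5)

Answer: 2/5 3/5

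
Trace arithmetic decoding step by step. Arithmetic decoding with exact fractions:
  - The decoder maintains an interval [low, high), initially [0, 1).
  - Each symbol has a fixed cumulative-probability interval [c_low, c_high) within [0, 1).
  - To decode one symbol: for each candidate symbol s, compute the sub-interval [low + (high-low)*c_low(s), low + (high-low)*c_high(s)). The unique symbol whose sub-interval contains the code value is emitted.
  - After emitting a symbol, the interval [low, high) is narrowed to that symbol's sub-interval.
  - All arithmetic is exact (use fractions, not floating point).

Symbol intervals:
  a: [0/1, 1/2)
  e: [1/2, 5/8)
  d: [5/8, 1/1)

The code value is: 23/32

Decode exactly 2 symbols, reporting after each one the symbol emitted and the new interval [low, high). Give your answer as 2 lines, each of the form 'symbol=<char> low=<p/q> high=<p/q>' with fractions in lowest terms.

Answer: symbol=d low=5/8 high=1/1
symbol=a low=5/8 high=13/16

Derivation:
Step 1: interval [0/1, 1/1), width = 1/1 - 0/1 = 1/1
  'a': [0/1 + 1/1*0/1, 0/1 + 1/1*1/2) = [0/1, 1/2)
  'e': [0/1 + 1/1*1/2, 0/1 + 1/1*5/8) = [1/2, 5/8)
  'd': [0/1 + 1/1*5/8, 0/1 + 1/1*1/1) = [5/8, 1/1) <- contains code 23/32
  emit 'd', narrow to [5/8, 1/1)
Step 2: interval [5/8, 1/1), width = 1/1 - 5/8 = 3/8
  'a': [5/8 + 3/8*0/1, 5/8 + 3/8*1/2) = [5/8, 13/16) <- contains code 23/32
  'e': [5/8 + 3/8*1/2, 5/8 + 3/8*5/8) = [13/16, 55/64)
  'd': [5/8 + 3/8*5/8, 5/8 + 3/8*1/1) = [55/64, 1/1)
  emit 'a', narrow to [5/8, 13/16)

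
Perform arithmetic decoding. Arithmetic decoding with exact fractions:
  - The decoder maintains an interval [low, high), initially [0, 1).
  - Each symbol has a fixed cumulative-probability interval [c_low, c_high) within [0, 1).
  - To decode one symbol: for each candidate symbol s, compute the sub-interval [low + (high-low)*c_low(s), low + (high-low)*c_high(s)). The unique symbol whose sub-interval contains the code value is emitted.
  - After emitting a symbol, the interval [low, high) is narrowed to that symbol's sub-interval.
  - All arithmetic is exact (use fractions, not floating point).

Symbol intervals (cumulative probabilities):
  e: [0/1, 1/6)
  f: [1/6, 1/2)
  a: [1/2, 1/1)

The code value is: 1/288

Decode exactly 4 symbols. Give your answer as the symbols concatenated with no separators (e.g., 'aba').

Step 1: interval [0/1, 1/1), width = 1/1 - 0/1 = 1/1
  'e': [0/1 + 1/1*0/1, 0/1 + 1/1*1/6) = [0/1, 1/6) <- contains code 1/288
  'f': [0/1 + 1/1*1/6, 0/1 + 1/1*1/2) = [1/6, 1/2)
  'a': [0/1 + 1/1*1/2, 0/1 + 1/1*1/1) = [1/2, 1/1)
  emit 'e', narrow to [0/1, 1/6)
Step 2: interval [0/1, 1/6), width = 1/6 - 0/1 = 1/6
  'e': [0/1 + 1/6*0/1, 0/1 + 1/6*1/6) = [0/1, 1/36) <- contains code 1/288
  'f': [0/1 + 1/6*1/6, 0/1 + 1/6*1/2) = [1/36, 1/12)
  'a': [0/1 + 1/6*1/2, 0/1 + 1/6*1/1) = [1/12, 1/6)
  emit 'e', narrow to [0/1, 1/36)
Step 3: interval [0/1, 1/36), width = 1/36 - 0/1 = 1/36
  'e': [0/1 + 1/36*0/1, 0/1 + 1/36*1/6) = [0/1, 1/216) <- contains code 1/288
  'f': [0/1 + 1/36*1/6, 0/1 + 1/36*1/2) = [1/216, 1/72)
  'a': [0/1 + 1/36*1/2, 0/1 + 1/36*1/1) = [1/72, 1/36)
  emit 'e', narrow to [0/1, 1/216)
Step 4: interval [0/1, 1/216), width = 1/216 - 0/1 = 1/216
  'e': [0/1 + 1/216*0/1, 0/1 + 1/216*1/6) = [0/1, 1/1296)
  'f': [0/1 + 1/216*1/6, 0/1 + 1/216*1/2) = [1/1296, 1/432)
  'a': [0/1 + 1/216*1/2, 0/1 + 1/216*1/1) = [1/432, 1/216) <- contains code 1/288
  emit 'a', narrow to [1/432, 1/216)

Answer: eeea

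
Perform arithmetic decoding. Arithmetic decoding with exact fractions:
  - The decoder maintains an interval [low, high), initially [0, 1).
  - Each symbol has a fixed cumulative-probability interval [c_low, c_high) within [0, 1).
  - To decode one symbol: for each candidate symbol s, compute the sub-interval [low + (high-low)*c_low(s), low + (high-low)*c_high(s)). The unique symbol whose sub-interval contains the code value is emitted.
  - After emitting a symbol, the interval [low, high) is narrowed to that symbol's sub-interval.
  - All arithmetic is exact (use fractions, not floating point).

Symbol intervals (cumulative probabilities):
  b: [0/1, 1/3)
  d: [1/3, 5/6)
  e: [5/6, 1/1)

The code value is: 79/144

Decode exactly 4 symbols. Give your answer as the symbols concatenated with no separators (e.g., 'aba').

Answer: ddbd

Derivation:
Step 1: interval [0/1, 1/1), width = 1/1 - 0/1 = 1/1
  'b': [0/1 + 1/1*0/1, 0/1 + 1/1*1/3) = [0/1, 1/3)
  'd': [0/1 + 1/1*1/3, 0/1 + 1/1*5/6) = [1/3, 5/6) <- contains code 79/144
  'e': [0/1 + 1/1*5/6, 0/1 + 1/1*1/1) = [5/6, 1/1)
  emit 'd', narrow to [1/3, 5/6)
Step 2: interval [1/3, 5/6), width = 5/6 - 1/3 = 1/2
  'b': [1/3 + 1/2*0/1, 1/3 + 1/2*1/3) = [1/3, 1/2)
  'd': [1/3 + 1/2*1/3, 1/3 + 1/2*5/6) = [1/2, 3/4) <- contains code 79/144
  'e': [1/3 + 1/2*5/6, 1/3 + 1/2*1/1) = [3/4, 5/6)
  emit 'd', narrow to [1/2, 3/4)
Step 3: interval [1/2, 3/4), width = 3/4 - 1/2 = 1/4
  'b': [1/2 + 1/4*0/1, 1/2 + 1/4*1/3) = [1/2, 7/12) <- contains code 79/144
  'd': [1/2 + 1/4*1/3, 1/2 + 1/4*5/6) = [7/12, 17/24)
  'e': [1/2 + 1/4*5/6, 1/2 + 1/4*1/1) = [17/24, 3/4)
  emit 'b', narrow to [1/2, 7/12)
Step 4: interval [1/2, 7/12), width = 7/12 - 1/2 = 1/12
  'b': [1/2 + 1/12*0/1, 1/2 + 1/12*1/3) = [1/2, 19/36)
  'd': [1/2 + 1/12*1/3, 1/2 + 1/12*5/6) = [19/36, 41/72) <- contains code 79/144
  'e': [1/2 + 1/12*5/6, 1/2 + 1/12*1/1) = [41/72, 7/12)
  emit 'd', narrow to [19/36, 41/72)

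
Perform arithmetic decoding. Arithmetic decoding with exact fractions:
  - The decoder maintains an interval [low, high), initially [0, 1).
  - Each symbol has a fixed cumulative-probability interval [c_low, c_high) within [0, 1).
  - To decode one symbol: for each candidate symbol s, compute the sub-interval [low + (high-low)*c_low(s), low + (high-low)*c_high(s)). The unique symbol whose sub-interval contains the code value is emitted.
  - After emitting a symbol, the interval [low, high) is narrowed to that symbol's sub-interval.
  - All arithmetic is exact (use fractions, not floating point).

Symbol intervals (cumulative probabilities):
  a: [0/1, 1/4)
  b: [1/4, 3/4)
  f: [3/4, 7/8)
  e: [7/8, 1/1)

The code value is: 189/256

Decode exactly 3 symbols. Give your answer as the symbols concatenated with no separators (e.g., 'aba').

Answer: bef

Derivation:
Step 1: interval [0/1, 1/1), width = 1/1 - 0/1 = 1/1
  'a': [0/1 + 1/1*0/1, 0/1 + 1/1*1/4) = [0/1, 1/4)
  'b': [0/1 + 1/1*1/4, 0/1 + 1/1*3/4) = [1/4, 3/4) <- contains code 189/256
  'f': [0/1 + 1/1*3/4, 0/1 + 1/1*7/8) = [3/4, 7/8)
  'e': [0/1 + 1/1*7/8, 0/1 + 1/1*1/1) = [7/8, 1/1)
  emit 'b', narrow to [1/4, 3/4)
Step 2: interval [1/4, 3/4), width = 3/4 - 1/4 = 1/2
  'a': [1/4 + 1/2*0/1, 1/4 + 1/2*1/4) = [1/4, 3/8)
  'b': [1/4 + 1/2*1/4, 1/4 + 1/2*3/4) = [3/8, 5/8)
  'f': [1/4 + 1/2*3/4, 1/4 + 1/2*7/8) = [5/8, 11/16)
  'e': [1/4 + 1/2*7/8, 1/4 + 1/2*1/1) = [11/16, 3/4) <- contains code 189/256
  emit 'e', narrow to [11/16, 3/4)
Step 3: interval [11/16, 3/4), width = 3/4 - 11/16 = 1/16
  'a': [11/16 + 1/16*0/1, 11/16 + 1/16*1/4) = [11/16, 45/64)
  'b': [11/16 + 1/16*1/4, 11/16 + 1/16*3/4) = [45/64, 47/64)
  'f': [11/16 + 1/16*3/4, 11/16 + 1/16*7/8) = [47/64, 95/128) <- contains code 189/256
  'e': [11/16 + 1/16*7/8, 11/16 + 1/16*1/1) = [95/128, 3/4)
  emit 'f', narrow to [47/64, 95/128)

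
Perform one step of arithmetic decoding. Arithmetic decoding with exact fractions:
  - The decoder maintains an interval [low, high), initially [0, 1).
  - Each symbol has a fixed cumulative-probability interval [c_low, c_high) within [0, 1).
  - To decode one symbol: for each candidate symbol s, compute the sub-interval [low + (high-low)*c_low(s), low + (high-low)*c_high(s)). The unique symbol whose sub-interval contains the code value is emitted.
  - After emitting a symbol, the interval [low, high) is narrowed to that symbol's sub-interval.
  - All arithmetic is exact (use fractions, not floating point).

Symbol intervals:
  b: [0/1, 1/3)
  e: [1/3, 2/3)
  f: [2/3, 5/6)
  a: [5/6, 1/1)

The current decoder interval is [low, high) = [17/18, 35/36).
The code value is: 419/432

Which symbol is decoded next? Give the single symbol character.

Interval width = high − low = 35/36 − 17/18 = 1/36
Scaled code = (code − low) / width = (419/432 − 17/18) / 1/36 = 11/12
  b: [0/1, 1/3) 
  e: [1/3, 2/3) 
  f: [2/3, 5/6) 
  a: [5/6, 1/1) ← scaled code falls here ✓

Answer: a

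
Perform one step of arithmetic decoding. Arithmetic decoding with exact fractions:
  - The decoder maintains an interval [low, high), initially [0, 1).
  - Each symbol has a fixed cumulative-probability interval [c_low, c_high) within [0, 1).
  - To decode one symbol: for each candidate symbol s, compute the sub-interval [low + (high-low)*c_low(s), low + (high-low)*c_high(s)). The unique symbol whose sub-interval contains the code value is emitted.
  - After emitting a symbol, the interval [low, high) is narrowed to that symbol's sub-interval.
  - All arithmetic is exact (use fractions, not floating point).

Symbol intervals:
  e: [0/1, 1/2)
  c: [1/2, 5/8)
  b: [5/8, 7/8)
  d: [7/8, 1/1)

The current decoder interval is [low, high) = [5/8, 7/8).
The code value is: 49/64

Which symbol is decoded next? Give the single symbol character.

Answer: c

Derivation:
Interval width = high − low = 7/8 − 5/8 = 1/4
Scaled code = (code − low) / width = (49/64 − 5/8) / 1/4 = 9/16
  e: [0/1, 1/2) 
  c: [1/2, 5/8) ← scaled code falls here ✓
  b: [5/8, 7/8) 
  d: [7/8, 1/1) 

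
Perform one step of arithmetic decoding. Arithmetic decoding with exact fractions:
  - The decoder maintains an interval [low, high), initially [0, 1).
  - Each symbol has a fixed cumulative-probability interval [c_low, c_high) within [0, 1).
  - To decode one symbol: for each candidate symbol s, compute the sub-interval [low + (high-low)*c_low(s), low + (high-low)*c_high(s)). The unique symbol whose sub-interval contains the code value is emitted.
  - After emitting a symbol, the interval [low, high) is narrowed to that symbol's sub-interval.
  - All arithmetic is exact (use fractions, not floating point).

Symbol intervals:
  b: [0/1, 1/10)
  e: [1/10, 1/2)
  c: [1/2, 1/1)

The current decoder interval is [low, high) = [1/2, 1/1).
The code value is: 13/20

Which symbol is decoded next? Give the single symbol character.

Interval width = high − low = 1/1 − 1/2 = 1/2
Scaled code = (code − low) / width = (13/20 − 1/2) / 1/2 = 3/10
  b: [0/1, 1/10) 
  e: [1/10, 1/2) ← scaled code falls here ✓
  c: [1/2, 1/1) 

Answer: e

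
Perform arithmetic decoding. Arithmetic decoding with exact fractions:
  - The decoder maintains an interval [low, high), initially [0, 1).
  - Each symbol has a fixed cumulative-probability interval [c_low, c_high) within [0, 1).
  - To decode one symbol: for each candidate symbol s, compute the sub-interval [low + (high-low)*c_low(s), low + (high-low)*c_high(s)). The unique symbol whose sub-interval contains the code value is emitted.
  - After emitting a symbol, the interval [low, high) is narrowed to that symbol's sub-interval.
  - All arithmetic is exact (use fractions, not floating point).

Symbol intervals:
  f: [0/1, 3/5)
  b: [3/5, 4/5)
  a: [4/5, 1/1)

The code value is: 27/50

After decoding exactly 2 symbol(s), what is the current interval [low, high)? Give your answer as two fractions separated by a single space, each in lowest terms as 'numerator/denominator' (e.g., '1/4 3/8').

Answer: 12/25 3/5

Derivation:
Step 1: interval [0/1, 1/1), width = 1/1 - 0/1 = 1/1
  'f': [0/1 + 1/1*0/1, 0/1 + 1/1*3/5) = [0/1, 3/5) <- contains code 27/50
  'b': [0/1 + 1/1*3/5, 0/1 + 1/1*4/5) = [3/5, 4/5)
  'a': [0/1 + 1/1*4/5, 0/1 + 1/1*1/1) = [4/5, 1/1)
  emit 'f', narrow to [0/1, 3/5)
Step 2: interval [0/1, 3/5), width = 3/5 - 0/1 = 3/5
  'f': [0/1 + 3/5*0/1, 0/1 + 3/5*3/5) = [0/1, 9/25)
  'b': [0/1 + 3/5*3/5, 0/1 + 3/5*4/5) = [9/25, 12/25)
  'a': [0/1 + 3/5*4/5, 0/1 + 3/5*1/1) = [12/25, 3/5) <- contains code 27/50
  emit 'a', narrow to [12/25, 3/5)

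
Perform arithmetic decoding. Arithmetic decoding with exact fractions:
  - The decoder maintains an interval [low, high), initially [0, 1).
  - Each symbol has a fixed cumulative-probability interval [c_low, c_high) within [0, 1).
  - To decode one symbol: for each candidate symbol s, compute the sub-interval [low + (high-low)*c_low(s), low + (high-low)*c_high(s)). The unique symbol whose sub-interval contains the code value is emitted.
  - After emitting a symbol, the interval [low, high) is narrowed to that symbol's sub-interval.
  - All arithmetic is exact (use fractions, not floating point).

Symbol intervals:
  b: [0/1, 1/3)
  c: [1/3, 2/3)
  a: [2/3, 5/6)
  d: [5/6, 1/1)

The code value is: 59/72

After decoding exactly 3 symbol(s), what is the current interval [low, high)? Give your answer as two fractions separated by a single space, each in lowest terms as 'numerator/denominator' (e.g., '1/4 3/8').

Step 1: interval [0/1, 1/1), width = 1/1 - 0/1 = 1/1
  'b': [0/1 + 1/1*0/1, 0/1 + 1/1*1/3) = [0/1, 1/3)
  'c': [0/1 + 1/1*1/3, 0/1 + 1/1*2/3) = [1/3, 2/3)
  'a': [0/1 + 1/1*2/3, 0/1 + 1/1*5/6) = [2/3, 5/6) <- contains code 59/72
  'd': [0/1 + 1/1*5/6, 0/1 + 1/1*1/1) = [5/6, 1/1)
  emit 'a', narrow to [2/3, 5/6)
Step 2: interval [2/3, 5/6), width = 5/6 - 2/3 = 1/6
  'b': [2/3 + 1/6*0/1, 2/3 + 1/6*1/3) = [2/3, 13/18)
  'c': [2/3 + 1/6*1/3, 2/3 + 1/6*2/3) = [13/18, 7/9)
  'a': [2/3 + 1/6*2/3, 2/3 + 1/6*5/6) = [7/9, 29/36)
  'd': [2/3 + 1/6*5/6, 2/3 + 1/6*1/1) = [29/36, 5/6) <- contains code 59/72
  emit 'd', narrow to [29/36, 5/6)
Step 3: interval [29/36, 5/6), width = 5/6 - 29/36 = 1/36
  'b': [29/36 + 1/36*0/1, 29/36 + 1/36*1/3) = [29/36, 22/27)
  'c': [29/36 + 1/36*1/3, 29/36 + 1/36*2/3) = [22/27, 89/108) <- contains code 59/72
  'a': [29/36 + 1/36*2/3, 29/36 + 1/36*5/6) = [89/108, 179/216)
  'd': [29/36 + 1/36*5/6, 29/36 + 1/36*1/1) = [179/216, 5/6)
  emit 'c', narrow to [22/27, 89/108)

Answer: 22/27 89/108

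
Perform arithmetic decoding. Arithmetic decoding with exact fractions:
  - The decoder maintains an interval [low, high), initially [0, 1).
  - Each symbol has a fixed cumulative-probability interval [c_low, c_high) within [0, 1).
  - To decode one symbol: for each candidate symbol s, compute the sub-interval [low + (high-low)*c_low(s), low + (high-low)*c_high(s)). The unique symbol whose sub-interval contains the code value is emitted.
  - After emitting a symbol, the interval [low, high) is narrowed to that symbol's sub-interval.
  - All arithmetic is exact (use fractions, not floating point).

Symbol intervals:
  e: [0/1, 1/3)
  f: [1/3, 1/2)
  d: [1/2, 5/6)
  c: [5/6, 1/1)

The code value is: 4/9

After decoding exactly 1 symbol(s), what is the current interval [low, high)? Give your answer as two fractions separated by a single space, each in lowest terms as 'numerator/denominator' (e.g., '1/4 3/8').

Answer: 1/3 1/2

Derivation:
Step 1: interval [0/1, 1/1), width = 1/1 - 0/1 = 1/1
  'e': [0/1 + 1/1*0/1, 0/1 + 1/1*1/3) = [0/1, 1/3)
  'f': [0/1 + 1/1*1/3, 0/1 + 1/1*1/2) = [1/3, 1/2) <- contains code 4/9
  'd': [0/1 + 1/1*1/2, 0/1 + 1/1*5/6) = [1/2, 5/6)
  'c': [0/1 + 1/1*5/6, 0/1 + 1/1*1/1) = [5/6, 1/1)
  emit 'f', narrow to [1/3, 1/2)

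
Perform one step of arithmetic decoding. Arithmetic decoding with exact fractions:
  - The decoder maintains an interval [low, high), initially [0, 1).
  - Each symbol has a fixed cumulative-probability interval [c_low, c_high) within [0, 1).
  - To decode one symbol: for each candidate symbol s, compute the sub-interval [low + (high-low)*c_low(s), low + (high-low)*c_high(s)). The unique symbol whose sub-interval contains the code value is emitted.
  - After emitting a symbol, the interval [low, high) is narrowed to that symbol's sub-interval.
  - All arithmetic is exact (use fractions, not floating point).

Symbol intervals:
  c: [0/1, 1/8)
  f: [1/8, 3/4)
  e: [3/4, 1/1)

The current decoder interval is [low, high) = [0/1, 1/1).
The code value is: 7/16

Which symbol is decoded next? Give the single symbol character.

Answer: f

Derivation:
Interval width = high − low = 1/1 − 0/1 = 1/1
Scaled code = (code − low) / width = (7/16 − 0/1) / 1/1 = 7/16
  c: [0/1, 1/8) 
  f: [1/8, 3/4) ← scaled code falls here ✓
  e: [3/4, 1/1) 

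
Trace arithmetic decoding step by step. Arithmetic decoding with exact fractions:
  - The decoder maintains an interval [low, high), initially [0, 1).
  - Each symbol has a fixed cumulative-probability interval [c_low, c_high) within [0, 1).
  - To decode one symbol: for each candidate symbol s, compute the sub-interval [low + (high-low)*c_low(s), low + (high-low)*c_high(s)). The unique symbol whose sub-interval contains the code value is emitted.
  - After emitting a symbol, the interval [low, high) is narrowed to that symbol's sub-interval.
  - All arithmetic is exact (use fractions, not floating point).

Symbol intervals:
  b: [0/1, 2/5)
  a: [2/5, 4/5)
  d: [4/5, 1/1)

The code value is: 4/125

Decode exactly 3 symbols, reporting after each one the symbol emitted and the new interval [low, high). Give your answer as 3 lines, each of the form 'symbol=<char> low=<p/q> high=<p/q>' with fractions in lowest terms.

Step 1: interval [0/1, 1/1), width = 1/1 - 0/1 = 1/1
  'b': [0/1 + 1/1*0/1, 0/1 + 1/1*2/5) = [0/1, 2/5) <- contains code 4/125
  'a': [0/1 + 1/1*2/5, 0/1 + 1/1*4/5) = [2/5, 4/5)
  'd': [0/1 + 1/1*4/5, 0/1 + 1/1*1/1) = [4/5, 1/1)
  emit 'b', narrow to [0/1, 2/5)
Step 2: interval [0/1, 2/5), width = 2/5 - 0/1 = 2/5
  'b': [0/1 + 2/5*0/1, 0/1 + 2/5*2/5) = [0/1, 4/25) <- contains code 4/125
  'a': [0/1 + 2/5*2/5, 0/1 + 2/5*4/5) = [4/25, 8/25)
  'd': [0/1 + 2/5*4/5, 0/1 + 2/5*1/1) = [8/25, 2/5)
  emit 'b', narrow to [0/1, 4/25)
Step 3: interval [0/1, 4/25), width = 4/25 - 0/1 = 4/25
  'b': [0/1 + 4/25*0/1, 0/1 + 4/25*2/5) = [0/1, 8/125) <- contains code 4/125
  'a': [0/1 + 4/25*2/5, 0/1 + 4/25*4/5) = [8/125, 16/125)
  'd': [0/1 + 4/25*4/5, 0/1 + 4/25*1/1) = [16/125, 4/25)
  emit 'b', narrow to [0/1, 8/125)

Answer: symbol=b low=0/1 high=2/5
symbol=b low=0/1 high=4/25
symbol=b low=0/1 high=8/125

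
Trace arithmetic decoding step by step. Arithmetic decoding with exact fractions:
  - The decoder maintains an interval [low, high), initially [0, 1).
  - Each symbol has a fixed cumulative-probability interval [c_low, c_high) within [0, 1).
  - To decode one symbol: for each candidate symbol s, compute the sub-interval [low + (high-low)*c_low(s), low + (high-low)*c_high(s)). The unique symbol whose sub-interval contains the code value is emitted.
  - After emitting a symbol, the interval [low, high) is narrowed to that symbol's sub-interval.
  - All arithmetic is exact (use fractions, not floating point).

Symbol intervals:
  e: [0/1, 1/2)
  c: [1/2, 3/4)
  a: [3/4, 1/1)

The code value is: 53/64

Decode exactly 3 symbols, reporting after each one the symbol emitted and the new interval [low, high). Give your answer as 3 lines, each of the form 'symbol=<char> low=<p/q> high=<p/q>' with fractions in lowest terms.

Answer: symbol=a low=3/4 high=1/1
symbol=e low=3/4 high=7/8
symbol=c low=13/16 high=27/32

Derivation:
Step 1: interval [0/1, 1/1), width = 1/1 - 0/1 = 1/1
  'e': [0/1 + 1/1*0/1, 0/1 + 1/1*1/2) = [0/1, 1/2)
  'c': [0/1 + 1/1*1/2, 0/1 + 1/1*3/4) = [1/2, 3/4)
  'a': [0/1 + 1/1*3/4, 0/1 + 1/1*1/1) = [3/4, 1/1) <- contains code 53/64
  emit 'a', narrow to [3/4, 1/1)
Step 2: interval [3/4, 1/1), width = 1/1 - 3/4 = 1/4
  'e': [3/4 + 1/4*0/1, 3/4 + 1/4*1/2) = [3/4, 7/8) <- contains code 53/64
  'c': [3/4 + 1/4*1/2, 3/4 + 1/4*3/4) = [7/8, 15/16)
  'a': [3/4 + 1/4*3/4, 3/4 + 1/4*1/1) = [15/16, 1/1)
  emit 'e', narrow to [3/4, 7/8)
Step 3: interval [3/4, 7/8), width = 7/8 - 3/4 = 1/8
  'e': [3/4 + 1/8*0/1, 3/4 + 1/8*1/2) = [3/4, 13/16)
  'c': [3/4 + 1/8*1/2, 3/4 + 1/8*3/4) = [13/16, 27/32) <- contains code 53/64
  'a': [3/4 + 1/8*3/4, 3/4 + 1/8*1/1) = [27/32, 7/8)
  emit 'c', narrow to [13/16, 27/32)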